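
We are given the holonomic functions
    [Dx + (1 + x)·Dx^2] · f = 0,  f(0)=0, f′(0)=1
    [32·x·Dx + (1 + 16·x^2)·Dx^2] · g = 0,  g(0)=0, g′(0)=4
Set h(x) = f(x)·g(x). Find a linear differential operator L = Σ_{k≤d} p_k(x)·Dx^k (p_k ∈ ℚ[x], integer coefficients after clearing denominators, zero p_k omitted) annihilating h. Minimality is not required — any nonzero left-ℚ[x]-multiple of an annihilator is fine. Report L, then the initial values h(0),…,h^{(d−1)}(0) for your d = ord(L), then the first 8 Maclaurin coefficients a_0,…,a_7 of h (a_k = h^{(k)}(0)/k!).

L = (4224 + 8384·x + 204800·x^2 + 531456·x^3 + 491520·x^4 + 212992·x^5 + 262144·x^7)·Dx + (4098 + 28864·x + 258368·x^2 + 1045504·x^3 + 1798144·x^4 + 1523712·x^5 + 573440·x^6 + 786432·x^7 + 917504·x^8)·Dx^2 + (132 + 8644·x + 37632·x^2 + 196032·x^3 + 614400·x^4 + 955392·x^5 + 786432·x^6 + 540672·x^7 + 786432·x^8 + 524288·x^9)·Dx^3 + (65 + 258·x + 2497·x^2 + 8576·x^3 + 30336·x^4 + 76800·x^5 + 118272·x^6 + 98304·x^7 + 98304·x^8 + 131072·x^9 + 65536·x^10)·Dx^4  (order 4).
h: a_k = 0, 0, 4, -2, -20, 29/3, 8932/45, -1466/15, …
ICs: h(0) = 0, h′(0) = 0, h′′(0) = 8, h′′′(0) = -12.

f: a_k = 0, 1, -1/2, 1/3, -1/4, 1/5, -1/6, 1/7, …
g: a_k = 0, 4, 0, -64/3, 0, 1024/5, 0, -16384/7, …
f·g: L₀ = L_f ⊗_s L_g, ord ≤ 2·2.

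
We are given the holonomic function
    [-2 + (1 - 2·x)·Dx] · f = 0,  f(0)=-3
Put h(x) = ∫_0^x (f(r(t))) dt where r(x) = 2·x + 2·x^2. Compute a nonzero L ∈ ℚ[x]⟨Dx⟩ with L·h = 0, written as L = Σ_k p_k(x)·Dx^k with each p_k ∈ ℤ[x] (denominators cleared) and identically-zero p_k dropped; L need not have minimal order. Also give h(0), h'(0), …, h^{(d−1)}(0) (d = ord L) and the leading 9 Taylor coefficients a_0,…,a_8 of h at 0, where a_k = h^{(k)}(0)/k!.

f: a_k = -3, -6, -12, -24, -48, -96, -192, -384, -768, …
h₀=f(r): pull back L_f along r ⇒ L₀.
h=∫h₀ ⇒ L = L₀·Dx.
L = (4 + 8·x)·Dx + (-1 + 4·x + 4·x^2)·Dx^2  (order 2).
h: a_k = 0, -3, -6, -20, -72, -1392/5, -1120, -32448/7, -19584, …
ICs: h(0) = 0, h′(0) = -3.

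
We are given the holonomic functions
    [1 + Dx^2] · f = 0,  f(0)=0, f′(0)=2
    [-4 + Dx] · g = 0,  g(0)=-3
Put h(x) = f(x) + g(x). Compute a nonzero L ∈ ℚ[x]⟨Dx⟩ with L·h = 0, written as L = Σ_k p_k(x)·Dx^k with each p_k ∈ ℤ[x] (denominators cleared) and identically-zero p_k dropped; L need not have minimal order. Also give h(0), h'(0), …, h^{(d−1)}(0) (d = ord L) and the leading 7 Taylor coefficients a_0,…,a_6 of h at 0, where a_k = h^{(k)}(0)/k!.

L = -4 + Dx - 4·Dx^2 + Dx^3  (order 3).
h: a_k = -3, -10, -24, -97/3, -32, -307/12, -256/15, …
ICs: h(0) = -3, h′(0) = -10, h′′(0) = -48.

f: a_k = 0, 2, 0, -1/3, 0, 1/60, 0, …
g: a_k = -3, -12, -24, -32, -32, -128/5, -256/15, …
Sum ⇒ L₀ = lclm(L_f,L_g) in ℚ(x)⟨Dx⟩.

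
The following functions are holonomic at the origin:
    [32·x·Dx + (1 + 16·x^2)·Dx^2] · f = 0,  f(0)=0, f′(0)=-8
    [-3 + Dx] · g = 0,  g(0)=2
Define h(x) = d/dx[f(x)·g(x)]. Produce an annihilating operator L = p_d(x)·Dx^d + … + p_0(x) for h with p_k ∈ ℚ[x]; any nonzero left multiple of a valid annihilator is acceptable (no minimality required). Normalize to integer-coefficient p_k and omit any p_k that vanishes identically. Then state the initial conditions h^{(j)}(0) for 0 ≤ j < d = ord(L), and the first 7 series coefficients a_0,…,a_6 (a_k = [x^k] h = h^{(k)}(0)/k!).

L = (-69 - 576·x + 5472·x^2 - 9216·x^3 + 6912·x^4) + (14 + 288·x - 2112·x^2 + 4608·x^3 - 4608·x^4)·Dx + (3 - 32·x + 96·x^2 - 512·x^3 + 768·x^4)·Dx^2  (order 2).
h: a_k = -16, -96, 40, 736, -2446, -12636, 208169/5, …
ICs: h(0) = -16, h′(0) = -96.

f: a_k = 0, -8, 0, 128/3, 0, -2048/5, 0, …
g: a_k = 2, 6, 9, 9, 27/4, 81/20, 81/40, …
Product ⇒ symmetric product L₀, ord ≤ 2.
Differentiate: ansatz ord ≤ ord L₀ ⇒ L.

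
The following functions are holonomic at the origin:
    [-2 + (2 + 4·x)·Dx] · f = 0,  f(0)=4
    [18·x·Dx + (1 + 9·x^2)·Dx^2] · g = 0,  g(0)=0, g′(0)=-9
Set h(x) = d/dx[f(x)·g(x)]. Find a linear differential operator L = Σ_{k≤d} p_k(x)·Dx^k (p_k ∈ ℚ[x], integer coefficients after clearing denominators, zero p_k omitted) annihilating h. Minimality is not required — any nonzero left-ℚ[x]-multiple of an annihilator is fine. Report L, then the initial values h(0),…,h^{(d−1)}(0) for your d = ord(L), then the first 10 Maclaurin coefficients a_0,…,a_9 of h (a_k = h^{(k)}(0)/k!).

f: a_k = 4, 4, -2, 2, -5/2, 7/2, -21/4, 33/4, -429/32, 715/32, …
g: a_k = 0, -9, 0, 27, 0, -729/5, 0, 6561/7, 0, -6561, …
h₀=f·g: eliminate ⇒ L₀, order ≤ 1·2.
h₀' ⇒ L via d/dx closure of L₀.
L = (5 + 60·x - 84·x^2 - 324·x^3 - 81·x^4) + (8 + 58·x + 18·x^2 - 618·x^3 - 1134·x^4 - 324·x^5)·Dx + (1 - 2·x - 14·x^2 - 54·x^3 - 219·x^4 - 324·x^5 - 108·x^6)·Dx^2  (order 2).
h: a_k = -36, -72, 378, 360, -6147/2, -16821/5, 562869/20, 973782/35, -55994733/224, -27841041/112, …
ICs: h(0) = -36, h′(0) = -72.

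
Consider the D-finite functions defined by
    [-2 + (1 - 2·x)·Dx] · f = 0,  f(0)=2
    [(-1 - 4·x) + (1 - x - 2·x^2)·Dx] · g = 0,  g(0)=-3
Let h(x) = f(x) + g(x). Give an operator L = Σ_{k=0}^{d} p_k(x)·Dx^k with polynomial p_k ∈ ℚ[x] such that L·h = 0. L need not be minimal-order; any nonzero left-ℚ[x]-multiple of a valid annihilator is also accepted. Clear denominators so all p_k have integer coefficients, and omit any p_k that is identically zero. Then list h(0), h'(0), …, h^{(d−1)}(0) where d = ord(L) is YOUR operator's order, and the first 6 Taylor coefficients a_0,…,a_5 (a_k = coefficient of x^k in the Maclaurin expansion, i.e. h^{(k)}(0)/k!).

L = -4 + (-2 - 8·x)·Dx + (1 - x - 2·x^2)·Dx^2  (order 2).
h: a_k = -1, 1, -1, 1, -1, 1, …
ICs: h(0) = -1, h′(0) = 1.

f: a_k = 2, 4, 8, 16, 32, 64, …
g: a_k = -3, -3, -9, -15, -33, -63, …
Weyl lclm of L_f,L_g ⇒ L₀ (ord ≤ 2).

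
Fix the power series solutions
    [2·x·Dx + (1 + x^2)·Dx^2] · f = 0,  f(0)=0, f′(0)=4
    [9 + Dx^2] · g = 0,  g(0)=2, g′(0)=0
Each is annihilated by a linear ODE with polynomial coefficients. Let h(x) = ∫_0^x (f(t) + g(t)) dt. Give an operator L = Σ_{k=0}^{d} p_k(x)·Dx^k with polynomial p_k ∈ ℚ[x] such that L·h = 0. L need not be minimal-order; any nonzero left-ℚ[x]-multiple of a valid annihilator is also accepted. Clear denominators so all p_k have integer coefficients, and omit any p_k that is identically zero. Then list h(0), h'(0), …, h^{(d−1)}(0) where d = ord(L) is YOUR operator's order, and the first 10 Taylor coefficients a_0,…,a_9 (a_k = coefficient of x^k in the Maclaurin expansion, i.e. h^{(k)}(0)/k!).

L = (-54·x + 540·x^3 + 162·x^5)·Dx^2 + (63 + 279·x^2 + 297·x^4 + 81·x^6)·Dx^3 + (-6·x + 60·x^3 + 18·x^5)·Dx^4 + (7 + 31·x^2 + 33·x^4 + 9·x^6)·Dx^5  (order 5).
h: a_k = 0, 2, 2, -3, -1/3, 27/20, 2/15, -81/280, -1/14, 81/2240, …
ICs: h(0) = 0, h′(0) = 2, h′′(0) = 4, h′′′(0) = -18, h′′′′(0) = -8.

f: a_k = 0, 4, 0, -4/3, 0, 4/5, 0, -4/7, 0, 4/9, …
g: a_k = 2, 0, -9, 0, 27/4, 0, -81/40, 0, 729/2240, 0, …
L₀ := lclm(L_f,L_g); ord L₀ ≤ 2+2.
∫: right-multiply L₀ by Dx.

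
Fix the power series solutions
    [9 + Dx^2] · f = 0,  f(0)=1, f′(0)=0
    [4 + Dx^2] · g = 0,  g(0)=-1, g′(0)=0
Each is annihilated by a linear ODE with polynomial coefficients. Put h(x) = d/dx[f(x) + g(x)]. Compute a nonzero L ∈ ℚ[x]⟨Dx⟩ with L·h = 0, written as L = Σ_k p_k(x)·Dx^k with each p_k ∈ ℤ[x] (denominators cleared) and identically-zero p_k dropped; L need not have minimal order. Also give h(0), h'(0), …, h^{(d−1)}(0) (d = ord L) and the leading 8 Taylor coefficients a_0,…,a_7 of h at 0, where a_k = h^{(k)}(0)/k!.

f: a_k = 1, 0, -9/2, 0, 27/8, 0, -81/80, 0, …
g: a_k = -1, 0, 2, 0, -2/3, 0, 4/45, 0, …
L₀ := lclm(L_f,L_g); ord L₀ ≤ 2+2.
h=h₀': d/dx-closure on L₀ ⇒ L.
L = 36 + 13·Dx^2 + Dx^4  (order 4).
h: a_k = 0, -5, 0, 65/6, 0, -133/24, 0, 1261/1008, …
ICs: h(0) = 0, h′(0) = -5, h′′(0) = 0, h′′′(0) = 65.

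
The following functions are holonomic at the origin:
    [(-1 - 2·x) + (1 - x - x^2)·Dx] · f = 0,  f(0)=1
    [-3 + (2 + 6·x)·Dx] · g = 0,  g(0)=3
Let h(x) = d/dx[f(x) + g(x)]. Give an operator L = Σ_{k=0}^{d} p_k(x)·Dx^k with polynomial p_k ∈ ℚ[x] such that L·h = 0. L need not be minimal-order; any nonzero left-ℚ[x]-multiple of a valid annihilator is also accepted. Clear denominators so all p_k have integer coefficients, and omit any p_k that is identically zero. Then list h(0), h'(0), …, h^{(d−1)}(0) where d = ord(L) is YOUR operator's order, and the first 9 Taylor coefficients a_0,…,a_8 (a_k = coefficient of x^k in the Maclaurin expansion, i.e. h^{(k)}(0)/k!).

L = (-216 - 666·x - 972·x^2 - 468·x^3 - 270·x^4) + (-45 - 624·x - 2079·x^2 - 2688·x^3 - 1737·x^4 - 810·x^5)·Dx + (22 + 122·x + 146·x^2 - 162·x^3 - 426·x^4 - 474·x^5 - 180·x^6)·Dx^2  (order 2).
h: a_k = 11/2, -11/4, 387/16, -575/32, 35755/256, -97845/512, 1816647/2048, -7329895/4096, 412420635/65536, …
ICs: h(0) = 11/2, h′(0) = -11/4.

f: a_k = 1, 1, 2, 3, 5, 8, 13, 21, 34, …
g: a_k = 3, 9/2, -27/8, 81/16, -1215/128, 5103/256, -45927/1024, 216513/2048, -8444007/32768, …
Sum ⇒ L₀ = lclm(L_f,L_g) in ℚ(x)⟨Dx⟩.
Differentiate: ansatz ord ≤ ord L₀ ⇒ L.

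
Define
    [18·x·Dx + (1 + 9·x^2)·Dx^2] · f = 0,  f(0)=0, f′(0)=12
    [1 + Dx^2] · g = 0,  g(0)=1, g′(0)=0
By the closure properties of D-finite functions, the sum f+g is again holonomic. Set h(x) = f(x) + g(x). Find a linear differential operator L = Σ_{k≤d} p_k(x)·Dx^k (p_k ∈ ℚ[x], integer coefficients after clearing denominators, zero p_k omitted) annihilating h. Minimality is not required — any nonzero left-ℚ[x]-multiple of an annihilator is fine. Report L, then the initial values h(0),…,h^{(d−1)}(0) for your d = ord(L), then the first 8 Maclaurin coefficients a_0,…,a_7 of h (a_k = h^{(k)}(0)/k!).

f: a_k = 0, 12, 0, -36, 0, 972/5, 0, -8748/7, …
g: a_k = 1, 0, -1/2, 0, 1/24, 0, -1/720, 0, …
Sum ⇒ L₀ = lclm(L_f,L_g) in ℚ(x)⟨Dx⟩.
L = (-1926·x + 17820·x^3 + 1458·x^5)·Dx + (-17 + 351·x^2 + 4617·x^4 + 729·x^6)·Dx^2 + (-1926·x + 17820·x^3 + 1458·x^5)·Dx^3 + (-17 + 351·x^2 + 4617·x^4 + 729·x^6)·Dx^4  (order 4).
h: a_k = 1, 12, -1/2, -36, 1/24, 972/5, -1/720, -8748/7, …
ICs: h(0) = 1, h′(0) = 12, h′′(0) = -1, h′′′(0) = -216.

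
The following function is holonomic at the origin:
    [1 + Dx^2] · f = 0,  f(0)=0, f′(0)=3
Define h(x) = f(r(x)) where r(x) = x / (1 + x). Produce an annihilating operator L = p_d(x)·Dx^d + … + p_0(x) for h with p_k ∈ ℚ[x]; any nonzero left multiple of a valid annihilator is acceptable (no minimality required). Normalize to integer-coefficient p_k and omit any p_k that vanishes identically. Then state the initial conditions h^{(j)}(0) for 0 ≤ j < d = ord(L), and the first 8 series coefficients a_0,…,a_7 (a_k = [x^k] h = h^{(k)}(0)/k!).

f: a_k = 0, 3, 0, -1/2, 0, 1/40, 0, -1/1680, …
Change of var in L_f (x↦r) gives L₀.
L = 1 + (2 + 6·x + 6·x^2 + 2·x^3)·Dx + (1 + 4·x + 6·x^2 + 4·x^3 + x^4)·Dx^2  (order 2).
h: a_k = 0, 3, -3, 5/2, -3/2, 1/40, 15/8, -6931/1680, …
ICs: h(0) = 0, h′(0) = 3.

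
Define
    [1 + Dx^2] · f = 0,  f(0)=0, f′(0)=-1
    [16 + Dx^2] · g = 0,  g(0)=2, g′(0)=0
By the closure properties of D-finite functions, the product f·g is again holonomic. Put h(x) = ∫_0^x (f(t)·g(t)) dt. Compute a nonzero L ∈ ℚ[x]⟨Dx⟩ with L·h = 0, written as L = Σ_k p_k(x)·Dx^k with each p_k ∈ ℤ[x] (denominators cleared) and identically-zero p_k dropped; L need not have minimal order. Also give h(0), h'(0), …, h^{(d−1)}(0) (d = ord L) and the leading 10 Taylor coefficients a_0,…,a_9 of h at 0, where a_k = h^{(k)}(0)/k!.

f: a_k = 0, -1, 0, 1/6, 0, -1/120, 0, 1/5040, 0, -1/362880, …
g: a_k = 2, 0, -16, 0, 64/3, 0, -512/45, 0, 1024/315, 0, …
Sym-product of L_f,L_g gives L₀ (≤ ord 4).
∫: right-multiply L₀ by Dx.
L = 225·Dx + 34·Dx^3 + Dx^5  (order 5).
h: a_k = 0, 0, -1, 0, 49/12, 0, -1441/360, 0, 37969/20160, 0, …
ICs: h(0) = 0, h′(0) = 0, h′′(0) = -2, h′′′(0) = 0, h′′′′(0) = 98.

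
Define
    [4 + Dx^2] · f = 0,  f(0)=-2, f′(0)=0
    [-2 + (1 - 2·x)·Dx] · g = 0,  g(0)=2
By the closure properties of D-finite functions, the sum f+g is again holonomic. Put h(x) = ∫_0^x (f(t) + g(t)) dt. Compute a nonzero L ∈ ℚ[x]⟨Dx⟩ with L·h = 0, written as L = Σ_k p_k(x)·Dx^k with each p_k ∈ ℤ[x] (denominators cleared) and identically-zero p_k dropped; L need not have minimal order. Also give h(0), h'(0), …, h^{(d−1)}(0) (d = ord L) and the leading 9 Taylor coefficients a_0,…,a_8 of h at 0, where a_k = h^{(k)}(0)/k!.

L = (-56 + 32·x - 32·x^2)·Dx + (12 - 40·x + 48·x^2 - 32·x^3)·Dx^2 + (-14 + 8·x - 8·x^2)·Dx^3 + (3 - 10·x + 12·x^2 - 8·x^3)·Dx^4  (order 4).
h: a_k = 0, 0, 2, 4, 4, 92/15, 32/3, 824/45, 32, …
ICs: h(0) = 0, h′(0) = 0, h′′(0) = 4, h′′′(0) = 24.

f: a_k = -2, 0, 4, 0, -4/3, 0, 8/45, 0, -4/315, …
g: a_k = 2, 4, 8, 16, 32, 64, 128, 256, 512, …
Weyl lclm of L_f,L_g ⇒ L₀ (ord ≤ 3).
h=∫h₀ ⇒ L = L₀·Dx.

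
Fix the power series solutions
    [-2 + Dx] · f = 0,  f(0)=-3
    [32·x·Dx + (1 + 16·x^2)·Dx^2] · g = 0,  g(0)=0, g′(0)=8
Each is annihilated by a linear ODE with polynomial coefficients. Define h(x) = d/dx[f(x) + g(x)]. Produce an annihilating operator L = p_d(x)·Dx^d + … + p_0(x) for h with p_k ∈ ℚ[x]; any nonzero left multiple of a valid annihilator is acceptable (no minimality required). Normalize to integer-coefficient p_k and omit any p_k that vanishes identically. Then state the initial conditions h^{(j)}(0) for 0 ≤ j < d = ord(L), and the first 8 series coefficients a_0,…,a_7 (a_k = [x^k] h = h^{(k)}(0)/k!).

f: a_k = -3, -6, -6, -4, -2, -4/5, -4/15, -8/105, …
g: a_k = 0, 8, 0, -128/3, 0, 2048/5, 0, -32768/7, …
h₀=f+g: left-lcm gives L₀, ord ≤ 3.
Derive L from L₀ (diff closure).
L = (32 - 64·x - 1536·x^2 - 1024·x^3) + (-18 + 704·x^2 - 512·x^4)·Dx + (1 + 16·x + 32·x^2 + 256·x^3 + 256·x^4)·Dx^2  (order 2).
h: a_k = 2, -12, -140, -8, 2044, -8/5, -491528/15, -16/105, …
ICs: h(0) = 2, h′(0) = -12.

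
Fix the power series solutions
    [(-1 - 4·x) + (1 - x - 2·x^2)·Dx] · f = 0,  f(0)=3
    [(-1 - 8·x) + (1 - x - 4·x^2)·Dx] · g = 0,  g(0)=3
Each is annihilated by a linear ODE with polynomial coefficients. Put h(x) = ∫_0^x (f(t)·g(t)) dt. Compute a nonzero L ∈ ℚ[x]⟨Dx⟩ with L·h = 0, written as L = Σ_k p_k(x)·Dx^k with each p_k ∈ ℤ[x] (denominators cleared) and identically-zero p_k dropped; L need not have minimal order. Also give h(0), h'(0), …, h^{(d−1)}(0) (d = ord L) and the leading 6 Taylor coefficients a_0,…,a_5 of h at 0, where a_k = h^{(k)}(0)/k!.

L = (-2 - 10·x + 18·x^2 + 32·x^3)·Dx + (1 - 2·x - 5·x^2 + 6·x^3 + 8·x^4)·Dx^2  (order 2).
h: a_k = 0, 9, 9, 27, 99/2, 621/5, …
ICs: h(0) = 0, h′(0) = 9.

f: a_k = 3, 3, 9, 15, 33, 63, …
g: a_k = 3, 3, 15, 27, 87, 195, …
Sym-product of L_f,L_g gives L₀ (≤ ord 1).
∫: right-multiply L₀ by Dx.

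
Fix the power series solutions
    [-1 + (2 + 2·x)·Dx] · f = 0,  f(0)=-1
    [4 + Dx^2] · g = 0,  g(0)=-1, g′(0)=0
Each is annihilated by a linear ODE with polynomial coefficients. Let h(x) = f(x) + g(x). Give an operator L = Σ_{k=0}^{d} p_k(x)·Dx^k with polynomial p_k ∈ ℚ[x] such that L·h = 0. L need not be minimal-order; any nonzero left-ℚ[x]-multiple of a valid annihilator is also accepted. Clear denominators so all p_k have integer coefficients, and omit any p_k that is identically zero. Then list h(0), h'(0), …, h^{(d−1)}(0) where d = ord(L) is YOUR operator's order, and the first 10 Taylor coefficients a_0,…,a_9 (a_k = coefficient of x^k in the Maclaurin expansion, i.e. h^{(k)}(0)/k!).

L = (-76 - 128·x - 64·x^2) + (120 + 376·x + 384·x^2 + 128·x^3)·Dx + (-19 - 32·x - 16·x^2)·Dx^2 + (30 + 94·x + 96·x^2 + 32·x^3)·Dx^3  (order 3).
h: a_k = -2, -1/2, 17/8, -1/16, -241/384, -7/256, 5041/46080, -33/2048, 69599/10321920, -715/65536, …
ICs: h(0) = -2, h′(0) = -1/2, h′′(0) = 17/4.

f: a_k = -1, -1/2, 1/8, -1/16, 5/128, -7/256, 21/1024, -33/2048, 429/32768, -715/65536, …
g: a_k = -1, 0, 2, 0, -2/3, 0, 4/45, 0, -2/315, 0, …
Weyl lclm of L_f,L_g ⇒ L₀ (ord ≤ 3).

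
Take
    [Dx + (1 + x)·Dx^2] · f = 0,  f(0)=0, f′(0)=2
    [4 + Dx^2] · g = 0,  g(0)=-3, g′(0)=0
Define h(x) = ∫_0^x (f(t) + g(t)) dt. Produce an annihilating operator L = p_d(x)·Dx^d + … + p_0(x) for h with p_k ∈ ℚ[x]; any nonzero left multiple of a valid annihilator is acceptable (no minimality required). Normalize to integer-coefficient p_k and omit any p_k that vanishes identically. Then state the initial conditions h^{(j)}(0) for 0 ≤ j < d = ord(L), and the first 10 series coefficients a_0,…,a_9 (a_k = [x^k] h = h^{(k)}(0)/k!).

L = (20 + 16·x + 8·x^2)·Dx^2 + (12 + 28·x + 24·x^2 + 8·x^3)·Dx^3 + (5 + 4·x + 2·x^2)·Dx^4 + (3 + 7·x + 6·x^2 + 2·x^3)·Dx^5  (order 5).
h: a_k = 0, -3, 1, 5/3, 1/6, -1/2, 1/15, -1/105, 1/28, -113/3780, …
ICs: h(0) = 0, h′(0) = -3, h′′(0) = 2, h′′′(0) = 10, h′′′′(0) = 4.

f: a_k = 0, 2, -1, 2/3, -1/2, 2/5, -1/3, 2/7, -1/4, 2/9, …
g: a_k = -3, 0, 6, 0, -2, 0, 4/15, 0, -2/105, 0, …
h₀=f+g: left-lcm gives L₀, ord ≤ 4.
h=∫₀ˣh₀: take L = L₀·Dx.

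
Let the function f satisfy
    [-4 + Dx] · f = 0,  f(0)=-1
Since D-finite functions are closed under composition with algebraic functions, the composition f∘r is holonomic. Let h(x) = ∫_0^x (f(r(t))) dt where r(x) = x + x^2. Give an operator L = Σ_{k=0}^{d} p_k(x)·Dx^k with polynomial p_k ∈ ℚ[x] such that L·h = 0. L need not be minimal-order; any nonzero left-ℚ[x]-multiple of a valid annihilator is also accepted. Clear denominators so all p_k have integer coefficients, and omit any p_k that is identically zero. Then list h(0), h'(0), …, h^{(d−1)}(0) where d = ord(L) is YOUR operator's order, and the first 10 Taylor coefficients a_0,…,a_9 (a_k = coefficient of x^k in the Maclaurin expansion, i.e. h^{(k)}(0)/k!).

L = (-4 - 8·x)·Dx + Dx^2  (order 2).
h: a_k = 0, -1, -2, -4, -20/3, -152/15, -208/15, -5536/315, -6512/315, -160/7, …
ICs: h(0) = 0, h′(0) = -1.

f: a_k = -1, -4, -8, -32/3, -32/3, -128/15, -256/45, -1024/315, -512/315, -2048/2835, …
h₀=f(r): pull back L_f along r ⇒ L₀.
h=∫h₀ ⇒ L = L₀·Dx.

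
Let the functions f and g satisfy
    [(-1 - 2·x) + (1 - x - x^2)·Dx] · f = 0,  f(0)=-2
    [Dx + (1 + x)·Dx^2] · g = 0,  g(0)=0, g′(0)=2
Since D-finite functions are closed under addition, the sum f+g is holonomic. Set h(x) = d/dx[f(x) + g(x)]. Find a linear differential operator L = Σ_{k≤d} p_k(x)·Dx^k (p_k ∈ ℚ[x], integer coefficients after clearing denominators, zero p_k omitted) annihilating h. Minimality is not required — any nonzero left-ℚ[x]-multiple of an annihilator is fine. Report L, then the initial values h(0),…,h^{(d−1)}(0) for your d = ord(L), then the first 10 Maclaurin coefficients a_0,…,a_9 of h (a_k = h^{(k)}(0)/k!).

L = (26 + 70·x + 76·x^2 + 36·x^3 + 12·x^4) + (16 + 84·x + 160·x^2 + 144·x^3 + 74·x^4 + 20·x^5)·Dx + (-5 - 11·x + x^2 + 23·x^3 + 29·x^4 + 17·x^5 + 4·x^6)·Dx^2  (order 2).
h: a_k = 0, -10, -16, -42, -78, -158, -292, -546, -988, -1782, …
ICs: h(0) = 0, h′(0) = -10.

f: a_k = -2, -2, -4, -6, -10, -16, -26, -42, -68, -110, …
g: a_k = 0, 2, -1, 2/3, -1/2, 2/5, -1/3, 2/7, -1/4, 2/9, …
f+g: L₀ = lclm(L_f,L_g), ord ≤ 1+2.
h₀' ⇒ L via d/dx closure of L₀.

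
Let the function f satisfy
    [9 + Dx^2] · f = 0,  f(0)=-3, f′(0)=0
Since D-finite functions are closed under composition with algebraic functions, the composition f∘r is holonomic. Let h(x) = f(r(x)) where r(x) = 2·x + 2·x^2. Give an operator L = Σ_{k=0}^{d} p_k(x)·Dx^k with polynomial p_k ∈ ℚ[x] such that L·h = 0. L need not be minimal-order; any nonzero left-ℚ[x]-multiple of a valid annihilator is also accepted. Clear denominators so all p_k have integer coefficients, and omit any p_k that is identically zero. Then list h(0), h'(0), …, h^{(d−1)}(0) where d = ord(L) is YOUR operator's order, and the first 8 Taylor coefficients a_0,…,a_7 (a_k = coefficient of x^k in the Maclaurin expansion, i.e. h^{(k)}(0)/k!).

f: a_k = -3, 0, 27/2, 0, -81/8, 0, 243/80, 0, …
L₀ from L_f via x↦r, Dx↦r'^{-1}Dx.
L = (36 + 216·x + 432·x^2 + 288·x^3) - 2·Dx + (1 + 2·x)·Dx^2  (order 2).
h: a_k = -3, 0, 54, 108, -108, -648, -3888/5, 2592/5, …
ICs: h(0) = -3, h′(0) = 0.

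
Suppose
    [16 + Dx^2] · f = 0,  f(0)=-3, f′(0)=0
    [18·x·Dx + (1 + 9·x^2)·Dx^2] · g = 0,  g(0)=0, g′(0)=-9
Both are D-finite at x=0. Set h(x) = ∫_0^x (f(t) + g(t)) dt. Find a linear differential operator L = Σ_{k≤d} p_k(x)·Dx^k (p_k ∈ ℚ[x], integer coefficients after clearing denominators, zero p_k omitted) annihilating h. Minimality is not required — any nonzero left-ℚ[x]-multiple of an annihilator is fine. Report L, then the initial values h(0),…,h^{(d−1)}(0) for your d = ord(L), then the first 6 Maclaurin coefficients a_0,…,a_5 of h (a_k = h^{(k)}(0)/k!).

f: a_k = -3, 0, 24, 0, -32, 0, …
g: a_k = 0, -9, 0, 27, 0, -729/5, …
Sum ⇒ L₀ = lclm(L_f,L_g) in ℚ(x)⟨Dx⟩.
h=∫h₀ ⇒ L = L₀·Dx.
L = (-13248·x + 181440·x^3 + 186624·x^5)·Dx^2 + (-16 + 6048·x^2 + 66096·x^4 + 93312·x^6)·Dx^3 + (-828·x + 11340·x^3 + 11664·x^5)·Dx^4 + (-1 + 378·x^2 + 4131·x^4 + 5832·x^6)·Dx^5  (order 5).
h: a_k = 0, -3, -9/2, 8, 27/4, -32/5, …
ICs: h(0) = 0, h′(0) = -3, h′′(0) = -9, h′′′(0) = 48, h′′′′(0) = 162.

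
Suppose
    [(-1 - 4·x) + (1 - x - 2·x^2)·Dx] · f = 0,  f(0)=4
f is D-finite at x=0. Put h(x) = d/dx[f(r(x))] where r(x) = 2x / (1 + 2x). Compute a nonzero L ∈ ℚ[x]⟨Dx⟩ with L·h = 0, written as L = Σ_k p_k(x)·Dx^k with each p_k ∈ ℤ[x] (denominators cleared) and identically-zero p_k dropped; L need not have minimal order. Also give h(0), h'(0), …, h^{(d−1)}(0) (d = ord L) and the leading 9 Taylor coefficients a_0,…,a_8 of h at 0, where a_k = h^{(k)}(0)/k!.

f: a_k = 4, 4, 12, 20, 44, 84, 172, 340, 684, …
L₀ from L_f via x↦r, Dx↦r'^{-1}Dx.
h=h₀': d/dx-closure on L₀ ⇒ L.
L = (8 + 48·x + 288·x^2 + 320·x^3) + (-1 - 14·x - 36·x^2 + 56·x^3 + 160·x^4)·Dx  (order 1).
h: a_k = 8, 64, 0, 1024, -2560, 18432, -71680, 360448, -1548288, …
ICs: h(0) = 8.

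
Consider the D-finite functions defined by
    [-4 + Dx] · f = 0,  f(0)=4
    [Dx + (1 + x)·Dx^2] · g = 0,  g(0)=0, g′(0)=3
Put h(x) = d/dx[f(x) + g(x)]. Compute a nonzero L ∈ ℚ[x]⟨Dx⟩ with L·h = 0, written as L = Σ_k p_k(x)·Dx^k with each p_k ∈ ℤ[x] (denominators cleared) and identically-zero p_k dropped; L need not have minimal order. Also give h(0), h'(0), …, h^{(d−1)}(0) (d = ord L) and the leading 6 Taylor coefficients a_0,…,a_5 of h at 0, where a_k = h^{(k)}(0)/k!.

L = (-24 - 16·x) + (-14 - 32·x - 16·x^2)·Dx + (5 + 9·x + 4·x^2)·Dx^2  (order 2).
h: a_k = 19, 61, 131, 503/3, 521/3, 2003/15, …
ICs: h(0) = 19, h′(0) = 61.

f: a_k = 4, 16, 32, 128/3, 128/3, 512/15, …
g: a_k = 0, 3, -3/2, 1, -3/4, 3/5, …
f+g: L₀ = lclm(L_f,L_g), ord ≤ 1+2.
h=h₀': d/dx-closure on L₀ ⇒ L.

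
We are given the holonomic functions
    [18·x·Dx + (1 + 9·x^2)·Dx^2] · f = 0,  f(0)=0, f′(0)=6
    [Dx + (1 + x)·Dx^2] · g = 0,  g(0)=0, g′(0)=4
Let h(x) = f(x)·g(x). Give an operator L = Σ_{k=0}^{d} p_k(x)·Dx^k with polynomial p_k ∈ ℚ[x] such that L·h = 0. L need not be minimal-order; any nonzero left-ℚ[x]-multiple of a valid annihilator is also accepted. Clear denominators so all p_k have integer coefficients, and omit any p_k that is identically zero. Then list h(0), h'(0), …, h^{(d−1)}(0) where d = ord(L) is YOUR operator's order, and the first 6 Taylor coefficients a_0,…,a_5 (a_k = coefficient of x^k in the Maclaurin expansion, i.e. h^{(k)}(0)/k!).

L = (1368 + 2700·x + 37584·x^2 + 95580·x^3 + 87480·x^4 + 37908·x^5 + 26244·x^7)·Dx + (1298 + 9180·x + 54612·x^2 + 194724·x^3 + 324000·x^4 + 271188·x^5 + 102060·x^6 + 78732·x^7 + 91854·x^8)·Dx^2 + (76 + 2848·x + 12096·x^2 + 43992·x^3 + 117288·x^4 + 173016·x^5 + 139968·x^6 + 75816·x^7 + 78732·x^8 + 52488·x^9)·Dx^3 + (37 + 146·x + 901·x^2 + 2808·x^3 + 7362·x^4 + 15228·x^5 + 21546·x^6 + 17496·x^7 + 12393·x^8 + 13122·x^9 + 6561·x^10)·Dx^4  (order 4).
h: a_k = 0, 0, 24, -12, -64, 30, …
ICs: h(0) = 0, h′(0) = 0, h′′(0) = 48, h′′′(0) = -72.

f: a_k = 0, 6, 0, -18, 0, 486/5, …
g: a_k = 0, 4, -2, 4/3, -1, 4/5, …
h₀=f·g: eliminate ⇒ L₀, order ≤ 2·2.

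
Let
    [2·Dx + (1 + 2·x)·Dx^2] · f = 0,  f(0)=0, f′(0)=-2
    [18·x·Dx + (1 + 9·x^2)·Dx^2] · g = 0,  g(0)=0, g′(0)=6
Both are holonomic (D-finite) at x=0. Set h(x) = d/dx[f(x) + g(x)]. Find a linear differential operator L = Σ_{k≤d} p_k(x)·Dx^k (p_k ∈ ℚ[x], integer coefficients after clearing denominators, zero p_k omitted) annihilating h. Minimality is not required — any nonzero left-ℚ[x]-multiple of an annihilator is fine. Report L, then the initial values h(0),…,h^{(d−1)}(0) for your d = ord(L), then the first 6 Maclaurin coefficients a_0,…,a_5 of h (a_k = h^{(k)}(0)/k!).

L = (-18 - 108·x + 486·x^2 + 324·x^3) + (-13 - 36·x + 135·x^2 + 972·x^3 + 648·x^4)·Dx + (-1 + 7·x + 18·x^2 + 81·x^3 + 243·x^4 + 162·x^5)·Dx^2  (order 2).
h: a_k = 4, 4, -62, 16, 454, 64, …
ICs: h(0) = 4, h′(0) = 4.

f: a_k = 0, -2, 2, -8/3, 4, -32/5, …
g: a_k = 0, 6, 0, -18, 0, 486/5, …
L₀ := lclm(L_f,L_g); ord L₀ ≤ 2+2.
h₀' ⇒ L via d/dx closure of L₀.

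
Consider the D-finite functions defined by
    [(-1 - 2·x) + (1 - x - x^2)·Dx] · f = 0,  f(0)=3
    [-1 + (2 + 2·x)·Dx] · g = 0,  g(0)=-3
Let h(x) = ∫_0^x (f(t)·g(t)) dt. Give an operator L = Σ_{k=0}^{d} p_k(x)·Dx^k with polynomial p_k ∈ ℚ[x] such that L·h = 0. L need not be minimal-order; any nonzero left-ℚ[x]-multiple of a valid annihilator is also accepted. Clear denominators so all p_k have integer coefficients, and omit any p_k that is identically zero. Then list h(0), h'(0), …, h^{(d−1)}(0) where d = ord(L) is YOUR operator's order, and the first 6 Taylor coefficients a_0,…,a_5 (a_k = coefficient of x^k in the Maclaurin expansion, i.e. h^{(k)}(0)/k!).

f: a_k = 3, 3, 6, 9, 15, 24, …
g: a_k = -3, -3/2, 3/8, -3/16, 15/128, -21/256, …
L₀ := L_f ⊗_s L_g (sym. prod.), ord ≤ 1.
Integrate: L := L₀·Dx.
L = (3 + 5·x + 3·x^2)·Dx + (-2 + 4·x^2 + 2·x^3)·Dx^2  (order 2).
h: a_k = 0, -9, -27/4, -57/8, -567/64, -7227/640, …
ICs: h(0) = 0, h′(0) = -9.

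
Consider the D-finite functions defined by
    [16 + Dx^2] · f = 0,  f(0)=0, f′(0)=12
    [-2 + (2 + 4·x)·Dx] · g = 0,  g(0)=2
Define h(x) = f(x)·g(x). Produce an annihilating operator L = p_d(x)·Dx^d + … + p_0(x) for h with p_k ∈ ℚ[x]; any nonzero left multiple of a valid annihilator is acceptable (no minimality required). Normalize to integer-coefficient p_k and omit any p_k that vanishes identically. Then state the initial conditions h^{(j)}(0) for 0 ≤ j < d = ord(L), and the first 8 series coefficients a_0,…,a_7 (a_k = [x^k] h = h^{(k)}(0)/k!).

L = (19 + 64·x + 64·x^2) + (-2 - 4·x)·Dx + (1 + 4·x + 4·x^2)·Dx^2  (order 2).
h: a_k = 0, 24, 24, -76, -52, 341/5, 201/5, -7687/210, …
ICs: h(0) = 0, h′(0) = 24.

f: a_k = 0, 12, 0, -32, 0, 128/5, 0, -1024/105, …
g: a_k = 2, 2, -1, 1, -5/4, 7/4, -21/8, 33/8, …
Sym-product of L_f,L_g gives L₀ (≤ ord 2).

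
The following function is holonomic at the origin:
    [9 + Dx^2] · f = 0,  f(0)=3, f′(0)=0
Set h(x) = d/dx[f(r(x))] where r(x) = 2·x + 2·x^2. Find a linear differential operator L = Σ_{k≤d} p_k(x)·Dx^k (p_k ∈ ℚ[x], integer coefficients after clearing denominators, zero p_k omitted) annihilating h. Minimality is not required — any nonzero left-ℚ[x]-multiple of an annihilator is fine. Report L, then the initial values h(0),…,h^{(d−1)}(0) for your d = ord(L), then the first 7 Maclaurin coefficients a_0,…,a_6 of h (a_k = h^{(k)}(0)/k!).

f: a_k = 3, 0, -27/2, 0, 81/8, 0, -243/80, …
h₀=f(r): pull back L_f along r ⇒ L₀.
h=h₀': d/dx-closure on L₀ ⇒ L.
L = (48 + 288·x + 864·x^2 + 1152·x^3 + 576·x^4) + (-6 - 12·x)·Dx + (1 + 4·x + 4·x^2)·Dx^2  (order 2).
h: a_k = 0, -108, -324, 432, 3240, 23328/5, -18144/5, …
ICs: h(0) = 0, h′(0) = -108.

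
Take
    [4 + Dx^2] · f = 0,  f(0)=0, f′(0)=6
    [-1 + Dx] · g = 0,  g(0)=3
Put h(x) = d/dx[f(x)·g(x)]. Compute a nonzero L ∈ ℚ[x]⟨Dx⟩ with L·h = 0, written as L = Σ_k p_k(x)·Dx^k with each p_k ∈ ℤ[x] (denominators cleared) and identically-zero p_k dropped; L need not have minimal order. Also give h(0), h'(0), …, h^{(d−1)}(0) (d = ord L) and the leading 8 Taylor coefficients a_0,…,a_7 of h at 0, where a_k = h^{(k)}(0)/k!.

f: a_k = 0, 6, 0, -4, 0, 4/5, 0, -8/105, …
g: a_k = 3, 3, 3/2, 1/2, 1/8, 1/40, 1/240, 1/1680, …
Product ⇒ symmetric product L₀, ord ≤ 2.
Derive L from L₀ (diff closure).
L = 5 - 2·Dx + Dx^2  (order 2).
h: a_k = 18, 36, -9, -36, -57/4, 33/10, 139/40, 3/5, …
ICs: h(0) = 18, h′(0) = 36.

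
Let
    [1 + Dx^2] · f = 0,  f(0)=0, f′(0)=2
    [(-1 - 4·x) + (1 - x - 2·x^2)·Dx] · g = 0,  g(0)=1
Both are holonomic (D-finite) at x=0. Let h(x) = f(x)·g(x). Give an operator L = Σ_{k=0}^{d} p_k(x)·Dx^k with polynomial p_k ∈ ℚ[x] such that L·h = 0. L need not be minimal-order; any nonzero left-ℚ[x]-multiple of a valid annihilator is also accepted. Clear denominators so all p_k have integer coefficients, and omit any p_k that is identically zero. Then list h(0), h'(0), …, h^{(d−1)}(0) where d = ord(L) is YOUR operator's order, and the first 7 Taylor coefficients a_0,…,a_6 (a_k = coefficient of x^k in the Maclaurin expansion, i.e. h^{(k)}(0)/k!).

f: a_k = 0, 2, 0, -1/3, 0, 1/60, 0, …
g: a_k = 1, 1, 3, 5, 11, 21, 43, …
Product ⇒ symmetric product L₀, ord ≤ 2.
L = (3 + x + 2·x^2) + (2 + 8·x)·Dx + (-1 + x + 2·x^2)·Dx^2  (order 2).
h: a_k = 0, 2, 2, 17/3, 29/3, 1261/60, 807/20, …
ICs: h(0) = 0, h′(0) = 2.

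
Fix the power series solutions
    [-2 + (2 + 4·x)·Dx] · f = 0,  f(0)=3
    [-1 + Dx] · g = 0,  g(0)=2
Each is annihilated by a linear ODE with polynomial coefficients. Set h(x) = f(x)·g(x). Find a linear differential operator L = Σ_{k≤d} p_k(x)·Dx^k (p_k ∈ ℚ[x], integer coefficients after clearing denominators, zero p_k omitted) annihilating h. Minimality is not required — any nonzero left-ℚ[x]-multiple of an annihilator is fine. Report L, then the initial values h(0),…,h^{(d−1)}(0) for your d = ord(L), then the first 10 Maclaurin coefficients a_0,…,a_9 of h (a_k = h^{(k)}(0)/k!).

f: a_k = 3, 3, -3/2, 3/2, -15/8, 21/8, -63/16, 99/16, -1287/128, 2145/128, …
g: a_k = 2, 2, 1, 1/3, 1/12, 1/60, 1/360, 1/2520, 1/20160, 1/181440, …
Product ⇒ symmetric product L₀, ord ≤ 1.
L = (-2 - 2·x) + (1 + 2·x)·Dx  (order 1).
h: a_k = 6, 12, 6, 4, -1, 14/5, -61/15, 694/105, -4591/420, 34913/1890, …
ICs: h(0) = 6.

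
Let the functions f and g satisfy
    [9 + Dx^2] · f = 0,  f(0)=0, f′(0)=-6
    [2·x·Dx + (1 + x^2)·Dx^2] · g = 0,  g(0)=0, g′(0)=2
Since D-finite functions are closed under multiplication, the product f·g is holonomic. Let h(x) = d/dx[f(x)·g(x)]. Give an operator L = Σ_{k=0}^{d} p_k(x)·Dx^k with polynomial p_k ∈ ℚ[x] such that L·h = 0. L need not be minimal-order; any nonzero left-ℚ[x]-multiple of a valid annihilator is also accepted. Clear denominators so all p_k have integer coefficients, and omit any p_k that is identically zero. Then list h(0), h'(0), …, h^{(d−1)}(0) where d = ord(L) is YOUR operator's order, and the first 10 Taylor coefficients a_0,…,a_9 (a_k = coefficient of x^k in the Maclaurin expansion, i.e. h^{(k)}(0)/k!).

L = (20358 + 86886·x^2 + 157437·x^4 + 155520·x^6 + 96228·x^8 + 36450·x^10 + 6561·x^12) + (6372·x + 25596·x^3 + 39960·x^5 + 32400·x^7 + 14580·x^9 + 2916·x^11)·Dx + (3432 + 15828·x^2 + 31110·x^4 + 33588·x^6 + 22032·x^8 + 8424·x^10 + 1458·x^12)·Dx^2 + (708·x + 2844·x^3 + 4440·x^5 + 3600·x^7 + 1620·x^9 + 324·x^11)·Dx^3 + (130 + 686·x^2 + 1513·x^4 + 1812·x^6 + 1260·x^8 + 486·x^10 + 81·x^12)·Dx^4  (order 4).
h: a_k = 0, -24, 0, 88, 0, -99, 0, 78, 0, -106181/1680, …
ICs: h(0) = 0, h′(0) = -24, h′′(0) = 0, h′′′(0) = 528.

f: a_k = 0, -6, 0, 9, 0, -81/20, 0, 243/280, 0, -243/2240, …
g: a_k = 0, 2, 0, -2/3, 0, 2/5, 0, -2/7, 0, 2/9, …
f·g: L₀ = L_f ⊗_s L_g, ord ≤ 2·2.
Differentiate: ansatz ord ≤ ord L₀ ⇒ L.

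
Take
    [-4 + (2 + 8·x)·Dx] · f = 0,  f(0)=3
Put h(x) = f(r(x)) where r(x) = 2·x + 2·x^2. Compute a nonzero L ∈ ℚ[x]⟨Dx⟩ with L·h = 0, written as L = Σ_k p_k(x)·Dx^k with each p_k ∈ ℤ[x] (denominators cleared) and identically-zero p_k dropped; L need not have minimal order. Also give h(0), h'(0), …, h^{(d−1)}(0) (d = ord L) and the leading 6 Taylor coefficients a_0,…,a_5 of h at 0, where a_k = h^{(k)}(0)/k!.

L = (-4 - 8·x) + (1 + 8·x + 8·x^2)·Dx  (order 1).
h: a_k = 3, 12, -12, 48, -216, 1056, …
ICs: h(0) = 3.

f: a_k = 3, 6, -6, 12, -30, 84, …
Substitute x→r, Dx→(1/r')Dx; clear ⇒ L₀.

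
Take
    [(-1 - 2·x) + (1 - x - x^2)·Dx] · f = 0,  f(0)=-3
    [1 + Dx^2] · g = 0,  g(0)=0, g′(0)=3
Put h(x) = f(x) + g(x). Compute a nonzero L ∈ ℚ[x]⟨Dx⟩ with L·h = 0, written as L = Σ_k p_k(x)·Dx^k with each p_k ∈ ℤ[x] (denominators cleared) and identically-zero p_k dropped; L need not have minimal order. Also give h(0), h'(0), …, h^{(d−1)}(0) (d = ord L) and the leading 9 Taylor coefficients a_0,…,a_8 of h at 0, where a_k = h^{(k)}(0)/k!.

f: a_k = -3, -3, -6, -9, -15, -24, -39, -63, -102, …
g: a_k = 0, 3, 0, -1/2, 0, 1/40, 0, -1/1680, 0, …
L₀ := lclm(L_f,L_g); ord L₀ ≤ 1+2.
L = (19 + 48·x + 31·x^2 + 24·x^3 + 5·x^4 + 2·x^5) + (-5 + x + 4·x^2 + 7·x^3 + 6·x^4 + 3·x^5 + x^6)·Dx + (19 + 48·x + 31·x^2 + 24·x^3 + 5·x^4 + 2·x^5)·Dx^2 + (-5 + x + 4·x^2 + 7·x^3 + 6·x^4 + 3·x^5 + x^6)·Dx^3  (order 3).
h: a_k = -3, 0, -6, -19/2, -15, -959/40, -39, -105841/1680, -102, …
ICs: h(0) = -3, h′(0) = 0, h′′(0) = -12.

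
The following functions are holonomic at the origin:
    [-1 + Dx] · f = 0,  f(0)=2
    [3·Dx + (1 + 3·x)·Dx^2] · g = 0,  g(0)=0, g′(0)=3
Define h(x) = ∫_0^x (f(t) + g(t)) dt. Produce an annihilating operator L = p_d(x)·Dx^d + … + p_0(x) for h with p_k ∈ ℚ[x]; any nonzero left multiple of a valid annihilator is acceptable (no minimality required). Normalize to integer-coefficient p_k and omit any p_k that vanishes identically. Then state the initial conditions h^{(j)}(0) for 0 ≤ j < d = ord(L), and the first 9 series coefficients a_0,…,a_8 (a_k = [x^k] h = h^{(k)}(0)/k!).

f: a_k = 2, 2, 1, 1/3, 1/12, 1/60, 1/360, 1/2520, 1/20160, …
g: a_k = 0, 3, -9/2, 9, -81/4, 243/5, -243/2, 2187/7, -6561/8, …
L₀ := lclm(L_f,L_g); ord L₀ ≤ 1+2.
Integrate: L := L₀·Dx.
L = (-21 - 9·x)·Dx^2 + (17 - 6·x - 9·x^2)·Dx^3 + (4 + 15·x + 9·x^2)·Dx^4  (order 4).
h: a_k = 0, 2, 5/2, -7/6, 7/3, -121/30, 2917/360, -43739/2520, 787321/20160, …
ICs: h(0) = 0, h′(0) = 2, h′′(0) = 5, h′′′(0) = -7.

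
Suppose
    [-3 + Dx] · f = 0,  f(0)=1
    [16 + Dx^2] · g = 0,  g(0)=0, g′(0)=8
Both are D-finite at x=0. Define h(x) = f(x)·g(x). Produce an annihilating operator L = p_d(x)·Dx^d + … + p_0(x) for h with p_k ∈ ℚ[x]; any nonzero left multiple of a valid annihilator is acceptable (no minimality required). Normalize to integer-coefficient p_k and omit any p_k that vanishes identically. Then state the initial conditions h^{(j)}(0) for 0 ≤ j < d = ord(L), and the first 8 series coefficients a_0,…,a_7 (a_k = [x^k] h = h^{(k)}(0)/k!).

f: a_k = 1, 3, 9/2, 9/2, 27/8, 81/40, 81/80, 243/560, …
g: a_k = 0, 8, 0, -64/3, 0, 256/15, 0, -2048/315, …
f·g: L₀ = L_f ⊗_s L_g, ord ≤ 1·2.
L = 25 - 6·Dx + Dx^2  (order 2).
h: a_k = 0, 8, 24, 44/3, -28, -779/15, -143/5, 4031/630, …
ICs: h(0) = 0, h′(0) = 8.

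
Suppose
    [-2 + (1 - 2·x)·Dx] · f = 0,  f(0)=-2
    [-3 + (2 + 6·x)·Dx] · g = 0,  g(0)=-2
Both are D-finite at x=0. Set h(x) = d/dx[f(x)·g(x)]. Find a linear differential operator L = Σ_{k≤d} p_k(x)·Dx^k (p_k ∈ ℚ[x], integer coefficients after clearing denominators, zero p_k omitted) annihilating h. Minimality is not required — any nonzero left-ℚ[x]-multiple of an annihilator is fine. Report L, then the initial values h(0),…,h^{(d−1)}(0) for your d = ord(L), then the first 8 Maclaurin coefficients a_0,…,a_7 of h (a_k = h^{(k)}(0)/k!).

f: a_k = -2, -4, -8, -16, -32, -64, -128, -256, …
g: a_k = -2, -3, 9/4, -27/8, 405/64, -1701/128, 15309/512, -72171/1024, …
f·g: L₀ = L_f ⊗_s L_g, ord ≤ 1·1.
h₀' ⇒ L via d/dx closure of L₀.
L = (47 + 252·x + 108·x^2) + (-14 - 26·x + 72·x^2 + 72·x^3)·Dx  (order 1).
h: a_k = 14, 47, 645/4, 3035/8, 69205/64, 286257/128, 3176929/512, 11708435/1024, …
ICs: h(0) = 14.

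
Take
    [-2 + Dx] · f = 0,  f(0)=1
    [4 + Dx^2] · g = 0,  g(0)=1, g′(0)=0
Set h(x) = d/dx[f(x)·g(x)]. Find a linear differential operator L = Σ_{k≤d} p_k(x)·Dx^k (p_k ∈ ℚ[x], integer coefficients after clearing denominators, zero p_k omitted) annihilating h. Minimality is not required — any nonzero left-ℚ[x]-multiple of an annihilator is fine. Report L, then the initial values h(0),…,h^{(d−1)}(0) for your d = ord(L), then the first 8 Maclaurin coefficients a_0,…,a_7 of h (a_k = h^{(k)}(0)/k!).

L = 8 - 4·Dx + Dx^2  (order 2).
h: a_k = 2, 0, -8, -32/3, -16/3, 0, 64/45, 256/315, …
ICs: h(0) = 2, h′(0) = 0.

f: a_k = 1, 2, 2, 4/3, 2/3, 4/15, 4/45, 8/315, …
g: a_k = 1, 0, -2, 0, 2/3, 0, -4/45, 0, …
L₀ := L_f ⊗_s L_g (sym. prod.), ord ≤ 2.
h₀' ⇒ L via d/dx closure of L₀.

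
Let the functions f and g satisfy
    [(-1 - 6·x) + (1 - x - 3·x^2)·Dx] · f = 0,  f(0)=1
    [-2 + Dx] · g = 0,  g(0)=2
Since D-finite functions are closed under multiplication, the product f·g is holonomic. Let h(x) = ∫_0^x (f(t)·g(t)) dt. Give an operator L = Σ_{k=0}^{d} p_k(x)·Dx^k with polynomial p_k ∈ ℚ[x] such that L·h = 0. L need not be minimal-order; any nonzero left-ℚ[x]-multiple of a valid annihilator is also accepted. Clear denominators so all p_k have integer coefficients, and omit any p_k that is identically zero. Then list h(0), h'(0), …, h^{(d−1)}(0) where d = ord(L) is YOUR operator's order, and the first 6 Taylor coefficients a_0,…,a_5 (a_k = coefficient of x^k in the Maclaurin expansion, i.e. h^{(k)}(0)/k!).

L = (3 + 4·x - 6·x^2)·Dx + (-1 + x + 3·x^2)·Dx^2  (order 2).
h: a_k = 0, 2, 3, 16/3, 55/6, 86/5, …
ICs: h(0) = 0, h′(0) = 2.

f: a_k = 1, 1, 4, 7, 19, 40, …
g: a_k = 2, 4, 4, 8/3, 4/3, 8/15, …
Product ⇒ symmetric product L₀, ord ≤ 1.
h=∫₀ˣh₀: take L = L₀·Dx.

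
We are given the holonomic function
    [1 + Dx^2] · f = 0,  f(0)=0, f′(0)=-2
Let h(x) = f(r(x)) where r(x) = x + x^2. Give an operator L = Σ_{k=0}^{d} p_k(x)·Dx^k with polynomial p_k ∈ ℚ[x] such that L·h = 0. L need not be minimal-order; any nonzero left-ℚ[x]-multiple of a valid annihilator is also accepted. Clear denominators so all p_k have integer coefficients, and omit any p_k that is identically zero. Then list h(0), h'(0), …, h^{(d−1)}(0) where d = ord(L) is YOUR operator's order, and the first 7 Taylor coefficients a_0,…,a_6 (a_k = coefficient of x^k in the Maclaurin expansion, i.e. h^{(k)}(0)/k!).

f: a_k = 0, -2, 0, 1/3, 0, -1/60, 0, …
Substitute x→r, Dx→(1/r')Dx; clear ⇒ L₀.
L = (1 + 6·x + 12·x^2 + 8·x^3) - 2·Dx + (1 + 2·x)·Dx^2  (order 2).
h: a_k = 0, -2, -2, 1/3, 1, 59/60, 1/4, …
ICs: h(0) = 0, h′(0) = -2.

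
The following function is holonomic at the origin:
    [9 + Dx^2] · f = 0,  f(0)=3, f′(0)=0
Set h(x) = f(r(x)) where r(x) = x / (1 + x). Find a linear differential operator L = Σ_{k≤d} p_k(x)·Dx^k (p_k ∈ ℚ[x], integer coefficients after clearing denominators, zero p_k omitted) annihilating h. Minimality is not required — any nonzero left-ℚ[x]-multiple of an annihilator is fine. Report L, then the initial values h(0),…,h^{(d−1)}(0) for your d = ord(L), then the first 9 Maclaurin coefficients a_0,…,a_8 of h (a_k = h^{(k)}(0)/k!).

f: a_k = 3, 0, -27/2, 0, 81/8, 0, -243/80, 0, 2187/4480, …
Substitute x→r, Dx→(1/r')Dx; clear ⇒ L₀.
L = 9 + (2 + 6·x + 6·x^2 + 2·x^3)·Dx + (1 + 4·x + 6·x^2 + 4·x^3 + x^4)·Dx^2  (order 2).
h: a_k = 3, 0, -27/2, 27, -243/8, 27/2, 2457/80, -4131/40, 880659/4480, …
ICs: h(0) = 3, h′(0) = 0.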